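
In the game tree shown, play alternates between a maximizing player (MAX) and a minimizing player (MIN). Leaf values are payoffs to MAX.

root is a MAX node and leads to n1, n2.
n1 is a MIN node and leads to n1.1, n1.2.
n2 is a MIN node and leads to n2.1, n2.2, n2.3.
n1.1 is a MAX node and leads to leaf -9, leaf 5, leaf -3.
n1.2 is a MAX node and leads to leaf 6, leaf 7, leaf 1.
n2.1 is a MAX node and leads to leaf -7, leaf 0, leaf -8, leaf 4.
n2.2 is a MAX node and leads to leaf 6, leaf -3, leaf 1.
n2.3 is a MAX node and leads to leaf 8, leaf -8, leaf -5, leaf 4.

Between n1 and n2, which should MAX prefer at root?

n1

n1.1 (MAX): max(-9, 5, -3) = 5
n1.2 (MAX): max(6, 7, 1) = 7
n1 (MIN): min(5, 7) = 5
n2.1 (MAX): max(-7, 0, -8, 4) = 4
n2.2 (MAX): max(6, -3, 1) = 6
n2.3 (MAX): max(8, -8, -5, 4) = 8
n2 (MIN): min(4, 6, 8) = 4
MAX prefers the higher value; n1=5, n2=4. n1 is better since 5 > 4.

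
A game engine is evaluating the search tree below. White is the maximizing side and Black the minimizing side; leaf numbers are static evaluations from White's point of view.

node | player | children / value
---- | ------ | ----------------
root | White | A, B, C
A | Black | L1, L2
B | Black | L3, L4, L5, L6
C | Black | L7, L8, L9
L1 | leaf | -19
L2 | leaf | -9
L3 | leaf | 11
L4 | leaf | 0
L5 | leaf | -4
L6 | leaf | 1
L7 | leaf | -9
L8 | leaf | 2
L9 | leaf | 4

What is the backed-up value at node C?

C (Black): min(-9, 2, 4) = -9

-9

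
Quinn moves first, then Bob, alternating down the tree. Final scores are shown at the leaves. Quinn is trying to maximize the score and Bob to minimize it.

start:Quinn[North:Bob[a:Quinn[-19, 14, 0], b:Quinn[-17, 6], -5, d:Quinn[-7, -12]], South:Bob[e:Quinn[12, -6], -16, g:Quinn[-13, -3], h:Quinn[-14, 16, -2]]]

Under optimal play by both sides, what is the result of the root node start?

-7

a (Quinn): max(-19, 14, 0) = 14
b (Quinn): max(-17, 6) = 6
d (Quinn): max(-7, -12) = -7
North (Bob): min(14, 6, -5, -7) = -7
e (Quinn): max(12, -6) = 12
g (Quinn): max(-13, -3) = -3
h (Quinn): max(-14, 16, -2) = 16
South (Bob): min(12, -16, -3, 16) = -16
start (Quinn): max(-7, -16) = -7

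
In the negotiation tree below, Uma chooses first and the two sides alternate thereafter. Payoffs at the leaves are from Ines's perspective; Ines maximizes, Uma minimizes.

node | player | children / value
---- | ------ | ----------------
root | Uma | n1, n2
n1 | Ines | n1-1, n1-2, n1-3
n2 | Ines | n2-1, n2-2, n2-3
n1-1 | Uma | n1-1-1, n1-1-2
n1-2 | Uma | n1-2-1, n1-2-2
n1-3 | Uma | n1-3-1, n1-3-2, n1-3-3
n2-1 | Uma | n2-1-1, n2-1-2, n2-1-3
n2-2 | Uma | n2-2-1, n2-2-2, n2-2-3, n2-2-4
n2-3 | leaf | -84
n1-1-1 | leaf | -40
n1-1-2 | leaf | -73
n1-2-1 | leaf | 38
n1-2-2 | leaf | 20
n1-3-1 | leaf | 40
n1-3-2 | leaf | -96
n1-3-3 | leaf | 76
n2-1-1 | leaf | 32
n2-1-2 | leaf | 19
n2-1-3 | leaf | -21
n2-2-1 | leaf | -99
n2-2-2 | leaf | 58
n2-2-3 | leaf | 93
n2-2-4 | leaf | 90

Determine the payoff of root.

n1-1 (Uma): min(-40, -73) = -73
n1-2 (Uma): min(38, 20) = 20
n1-3 (Uma): min(40, -96, 76) = -96
n1 (Ines): max(-73, 20, -96) = 20
n2-1 (Uma): min(32, 19, -21) = -21
n2-2 (Uma): min(-99, 58, 93, 90) = -99
n2 (Ines): max(-21, -99, -84) = -21
root (Uma): min(20, -21) = -21

-21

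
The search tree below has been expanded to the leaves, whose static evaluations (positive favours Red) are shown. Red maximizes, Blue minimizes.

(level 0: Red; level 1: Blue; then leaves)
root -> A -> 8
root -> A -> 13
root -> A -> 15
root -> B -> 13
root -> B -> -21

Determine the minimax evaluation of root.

8

A (Blue): min(8, 13, 15) = 8
B (Blue): min(13, -21) = -21
root (Red): max(8, -21) = 8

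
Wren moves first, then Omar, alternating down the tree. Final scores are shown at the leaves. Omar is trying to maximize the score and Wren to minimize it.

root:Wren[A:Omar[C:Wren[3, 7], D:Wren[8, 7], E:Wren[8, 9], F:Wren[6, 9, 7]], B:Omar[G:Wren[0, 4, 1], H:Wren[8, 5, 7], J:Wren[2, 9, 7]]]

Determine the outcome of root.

5

C (Wren): min(3, 7) = 3
D (Wren): min(8, 7) = 7
E (Wren): min(8, 9) = 8
F (Wren): min(6, 9, 7) = 6
A (Omar): max(3, 7, 8, 6) = 8
G (Wren): min(0, 4, 1) = 0
H (Wren): min(8, 5, 7) = 5
J (Wren): min(2, 9, 7) = 2
B (Omar): max(0, 5, 2) = 5
root (Wren): min(8, 5) = 5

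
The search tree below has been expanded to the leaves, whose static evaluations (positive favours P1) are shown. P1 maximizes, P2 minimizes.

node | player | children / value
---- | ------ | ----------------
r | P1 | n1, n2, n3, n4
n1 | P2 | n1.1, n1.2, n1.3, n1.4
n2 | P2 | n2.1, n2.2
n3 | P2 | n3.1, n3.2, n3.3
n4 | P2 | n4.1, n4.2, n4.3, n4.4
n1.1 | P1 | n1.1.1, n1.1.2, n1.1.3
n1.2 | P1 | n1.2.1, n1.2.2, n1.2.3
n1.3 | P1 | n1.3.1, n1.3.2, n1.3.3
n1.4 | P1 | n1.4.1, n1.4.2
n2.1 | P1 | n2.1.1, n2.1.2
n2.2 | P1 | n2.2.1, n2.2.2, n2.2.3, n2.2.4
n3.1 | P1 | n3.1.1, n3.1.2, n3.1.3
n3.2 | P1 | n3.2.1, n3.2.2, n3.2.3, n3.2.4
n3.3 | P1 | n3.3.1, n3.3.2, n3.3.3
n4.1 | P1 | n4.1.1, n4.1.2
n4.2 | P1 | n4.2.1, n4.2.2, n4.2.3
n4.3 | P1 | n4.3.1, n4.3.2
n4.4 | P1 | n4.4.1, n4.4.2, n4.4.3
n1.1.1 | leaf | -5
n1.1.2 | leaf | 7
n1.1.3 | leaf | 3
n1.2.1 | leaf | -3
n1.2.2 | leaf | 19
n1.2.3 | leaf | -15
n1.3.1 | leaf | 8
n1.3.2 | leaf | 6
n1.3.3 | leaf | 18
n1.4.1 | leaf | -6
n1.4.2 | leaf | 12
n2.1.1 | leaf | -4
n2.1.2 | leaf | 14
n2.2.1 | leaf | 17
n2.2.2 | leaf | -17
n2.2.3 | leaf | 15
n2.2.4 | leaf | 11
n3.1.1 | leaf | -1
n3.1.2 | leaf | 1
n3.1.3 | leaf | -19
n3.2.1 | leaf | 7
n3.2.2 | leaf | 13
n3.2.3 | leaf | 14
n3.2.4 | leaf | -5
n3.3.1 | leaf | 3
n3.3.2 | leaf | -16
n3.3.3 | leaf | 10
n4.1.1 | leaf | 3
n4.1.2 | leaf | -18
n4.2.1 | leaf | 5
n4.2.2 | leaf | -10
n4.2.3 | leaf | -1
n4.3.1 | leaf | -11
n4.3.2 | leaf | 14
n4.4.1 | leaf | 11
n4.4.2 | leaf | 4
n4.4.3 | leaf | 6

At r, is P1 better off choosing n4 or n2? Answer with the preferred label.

n4.1 (P1): max(3, -18) = 3
n4.2 (P1): max(5, -10, -1) = 5
n4.3 (P1): max(-11, 14) = 14
n4.4 (P1): max(11, 4, 6) = 11
n4 (P2): min(3, 5, 14, 11) = 3
n2.1 (P1): max(-4, 14) = 14
n2.2 (P1): max(17, -17, 15, 11) = 17
n2 (P2): min(14, 17) = 14
P1 prefers the higher value; n4=3, n2=14. n2 is better since 14 > 3.

n2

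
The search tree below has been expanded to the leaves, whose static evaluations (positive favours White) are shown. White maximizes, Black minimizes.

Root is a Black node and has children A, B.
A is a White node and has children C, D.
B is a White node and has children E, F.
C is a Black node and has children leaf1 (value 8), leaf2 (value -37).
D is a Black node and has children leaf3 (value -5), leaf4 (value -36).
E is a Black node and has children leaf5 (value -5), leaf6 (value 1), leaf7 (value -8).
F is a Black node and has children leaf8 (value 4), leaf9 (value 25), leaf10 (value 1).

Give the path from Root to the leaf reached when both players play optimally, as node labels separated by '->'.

C (Black): min(8, -37) = -37
D (Black): min(-5, -36) = -36
A (White): max(-37, -36) = -36
E (Black): min(-5, 1, -8) = -8
F (Black): min(4, 25, 1) = 1
B (White): max(-8, 1) = 1
Root (Black): min(-36, 1) = -36
At Root, Black picks A (lowest: -36).
At A, White picks D (highest: -36).
At D, Black picks leaf4 (lowest: -36).
Terminal value -36.

Root -> A -> D -> leaf4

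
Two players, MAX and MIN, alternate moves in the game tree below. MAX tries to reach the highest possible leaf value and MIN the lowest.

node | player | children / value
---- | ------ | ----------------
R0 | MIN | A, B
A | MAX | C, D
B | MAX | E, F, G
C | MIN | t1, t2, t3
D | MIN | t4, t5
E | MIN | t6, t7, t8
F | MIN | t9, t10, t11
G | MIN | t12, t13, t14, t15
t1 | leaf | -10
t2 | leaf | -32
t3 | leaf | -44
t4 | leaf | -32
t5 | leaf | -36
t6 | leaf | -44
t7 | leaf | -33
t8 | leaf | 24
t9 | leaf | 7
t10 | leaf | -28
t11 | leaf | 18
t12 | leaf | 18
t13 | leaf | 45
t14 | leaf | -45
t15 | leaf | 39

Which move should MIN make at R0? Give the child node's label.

C (MIN): min(-10, -32, -44) = -44
D (MIN): min(-32, -36) = -36
A (MAX): max(-44, -36) = -36
E (MIN): min(-44, -33, 24) = -44
F (MIN): min(7, -28, 18) = -28
G (MIN): min(18, 45, -45, 39) = -45
B (MAX): max(-44, -28, -45) = -28
R0 (MIN): min(-36, -28) = -36
MIN at R0 wants the lowest of {A=-36, B=-28}, so chooses A.

A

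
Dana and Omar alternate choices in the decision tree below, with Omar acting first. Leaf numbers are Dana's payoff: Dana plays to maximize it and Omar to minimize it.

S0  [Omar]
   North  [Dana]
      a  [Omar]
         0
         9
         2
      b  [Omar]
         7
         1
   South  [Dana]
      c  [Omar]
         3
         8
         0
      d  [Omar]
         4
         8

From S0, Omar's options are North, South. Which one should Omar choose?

North

a (Omar): min(0, 9, 2) = 0
b (Omar): min(7, 1) = 1
North (Dana): max(0, 1) = 1
c (Omar): min(3, 8, 0) = 0
d (Omar): min(4, 8) = 4
South (Dana): max(0, 4) = 4
S0 (Omar): min(1, 4) = 1
Omar at S0 wants the lowest of {North=1, South=4}, so chooses North.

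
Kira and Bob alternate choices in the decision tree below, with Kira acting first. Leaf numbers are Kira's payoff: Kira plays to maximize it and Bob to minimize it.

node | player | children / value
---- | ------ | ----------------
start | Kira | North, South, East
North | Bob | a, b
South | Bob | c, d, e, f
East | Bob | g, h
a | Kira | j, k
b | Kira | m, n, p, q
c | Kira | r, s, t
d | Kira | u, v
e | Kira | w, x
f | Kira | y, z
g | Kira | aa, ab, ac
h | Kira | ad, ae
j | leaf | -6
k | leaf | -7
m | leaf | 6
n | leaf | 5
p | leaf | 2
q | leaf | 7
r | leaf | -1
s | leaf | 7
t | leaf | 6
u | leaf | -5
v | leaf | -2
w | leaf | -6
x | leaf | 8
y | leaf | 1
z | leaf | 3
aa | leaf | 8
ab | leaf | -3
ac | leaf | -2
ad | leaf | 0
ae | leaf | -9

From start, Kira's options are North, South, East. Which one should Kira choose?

a (Kira): max(-6, -7) = -6
b (Kira): max(6, 5, 2, 7) = 7
North (Bob): min(-6, 7) = -6
c (Kira): max(-1, 7, 6) = 7
d (Kira): max(-5, -2) = -2
e (Kira): max(-6, 8) = 8
f (Kira): max(1, 3) = 3
South (Bob): min(7, -2, 8, 3) = -2
g (Kira): max(8, -3, -2) = 8
h (Kira): max(0, -9) = 0
East (Bob): min(8, 0) = 0
start (Kira): max(-6, -2, 0) = 0
Kira at start wants the highest of {North=-6, South=-2, East=0}, so chooses East.

East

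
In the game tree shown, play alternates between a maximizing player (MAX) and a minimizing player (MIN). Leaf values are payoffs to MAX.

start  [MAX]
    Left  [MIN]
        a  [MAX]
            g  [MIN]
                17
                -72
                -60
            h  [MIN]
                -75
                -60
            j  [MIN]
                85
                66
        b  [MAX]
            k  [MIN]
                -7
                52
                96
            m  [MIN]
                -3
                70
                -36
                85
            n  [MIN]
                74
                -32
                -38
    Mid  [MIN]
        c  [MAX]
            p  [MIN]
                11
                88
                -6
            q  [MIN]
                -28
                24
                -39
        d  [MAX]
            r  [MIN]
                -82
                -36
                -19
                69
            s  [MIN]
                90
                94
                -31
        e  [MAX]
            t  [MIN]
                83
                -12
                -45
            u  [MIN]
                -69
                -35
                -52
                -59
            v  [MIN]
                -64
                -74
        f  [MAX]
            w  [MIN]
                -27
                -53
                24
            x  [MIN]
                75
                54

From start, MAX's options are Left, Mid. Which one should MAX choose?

Left

g (MIN): min(17, -72, -60) = -72
h (MIN): min(-75, -60) = -75
j (MIN): min(85, 66) = 66
a (MAX): max(-72, -75, 66) = 66
k (MIN): min(-7, 52, 96) = -7
m (MIN): min(-3, 70, -36, 85) = -36
n (MIN): min(74, -32, -38) = -38
b (MAX): max(-7, -36, -38) = -7
Left (MIN): min(66, -7) = -7
p (MIN): min(11, 88, -6) = -6
q (MIN): min(-28, 24, -39) = -39
c (MAX): max(-6, -39) = -6
r (MIN): min(-82, -36, -19, 69) = -82
s (MIN): min(90, 94, -31) = -31
d (MAX): max(-82, -31) = -31
t (MIN): min(83, -12, -45) = -45
u (MIN): min(-69, -35, -52, -59) = -69
v (MIN): min(-64, -74) = -74
e (MAX): max(-45, -69, -74) = -45
w (MIN): min(-27, -53, 24) = -53
x (MIN): min(75, 54) = 54
f (MAX): max(-53, 54) = 54
Mid (MIN): min(-6, -31, -45, 54) = -45
start (MAX): max(-7, -45) = -7
MAX at start wants the highest of {Left=-7, Mid=-45}, so chooses Left.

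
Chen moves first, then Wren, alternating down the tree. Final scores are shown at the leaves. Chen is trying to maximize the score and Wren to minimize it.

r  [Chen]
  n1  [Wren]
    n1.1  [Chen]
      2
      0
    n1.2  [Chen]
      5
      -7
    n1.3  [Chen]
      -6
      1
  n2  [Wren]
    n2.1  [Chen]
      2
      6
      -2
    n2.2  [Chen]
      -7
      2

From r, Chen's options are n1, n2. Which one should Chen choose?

n1.1 (Chen): max(2, 0) = 2
n1.2 (Chen): max(5, -7) = 5
n1.3 (Chen): max(-6, 1) = 1
n1 (Wren): min(2, 5, 1) = 1
n2.1 (Chen): max(2, 6, -2) = 6
n2.2 (Chen): max(-7, 2) = 2
n2 (Wren): min(6, 2) = 2
r (Chen): max(1, 2) = 2
Chen at r wants the highest of {n1=1, n2=2}, so chooses n2.

n2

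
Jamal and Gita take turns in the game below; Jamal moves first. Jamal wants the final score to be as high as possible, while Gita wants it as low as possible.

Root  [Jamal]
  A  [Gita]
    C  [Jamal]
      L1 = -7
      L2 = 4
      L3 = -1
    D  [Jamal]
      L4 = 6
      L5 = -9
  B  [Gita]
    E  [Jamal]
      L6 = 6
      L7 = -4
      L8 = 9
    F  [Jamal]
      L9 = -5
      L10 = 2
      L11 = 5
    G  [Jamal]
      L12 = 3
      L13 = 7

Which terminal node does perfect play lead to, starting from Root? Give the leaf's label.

L11

C (Jamal): max(-7, 4, -1) = 4
D (Jamal): max(6, -9) = 6
A (Gita): min(4, 6) = 4
E (Jamal): max(6, -4, 9) = 9
F (Jamal): max(-5, 2, 5) = 5
G (Jamal): max(3, 7) = 7
B (Gita): min(9, 5, 7) = 5
Root (Jamal): max(4, 5) = 5
At Root, Jamal picks B (highest: 5).
At B, Gita picks F (lowest: 5).
At F, Jamal picks L11 (highest: 5).
Terminal value 5.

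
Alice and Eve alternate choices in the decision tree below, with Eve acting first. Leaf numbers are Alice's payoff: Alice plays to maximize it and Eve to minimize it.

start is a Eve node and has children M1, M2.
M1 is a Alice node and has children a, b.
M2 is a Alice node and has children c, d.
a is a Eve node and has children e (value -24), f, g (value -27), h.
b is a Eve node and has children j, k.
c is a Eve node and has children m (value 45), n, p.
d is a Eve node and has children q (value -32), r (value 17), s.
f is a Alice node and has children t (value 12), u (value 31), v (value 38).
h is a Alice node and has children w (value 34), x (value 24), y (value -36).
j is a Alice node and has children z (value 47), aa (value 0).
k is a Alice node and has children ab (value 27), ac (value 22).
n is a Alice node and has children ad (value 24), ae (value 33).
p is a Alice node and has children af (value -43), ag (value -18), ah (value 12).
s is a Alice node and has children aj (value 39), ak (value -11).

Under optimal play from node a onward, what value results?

f (Alice): max(12, 31, 38) = 38
h (Alice): max(34, 24, -36) = 34
a (Eve): min(-24, 38, -27, 34) = -27

-27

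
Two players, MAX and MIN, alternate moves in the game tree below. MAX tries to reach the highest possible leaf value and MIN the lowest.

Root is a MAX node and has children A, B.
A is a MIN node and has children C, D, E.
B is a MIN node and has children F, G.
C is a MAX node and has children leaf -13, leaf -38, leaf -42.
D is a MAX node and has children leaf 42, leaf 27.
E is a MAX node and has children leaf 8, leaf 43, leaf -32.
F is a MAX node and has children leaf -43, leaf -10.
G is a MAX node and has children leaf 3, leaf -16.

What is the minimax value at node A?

C (MAX): max(-13, -38, -42) = -13
D (MAX): max(42, 27) = 42
E (MAX): max(8, 43, -32) = 43
A (MIN): min(-13, 42, 43) = -13

-13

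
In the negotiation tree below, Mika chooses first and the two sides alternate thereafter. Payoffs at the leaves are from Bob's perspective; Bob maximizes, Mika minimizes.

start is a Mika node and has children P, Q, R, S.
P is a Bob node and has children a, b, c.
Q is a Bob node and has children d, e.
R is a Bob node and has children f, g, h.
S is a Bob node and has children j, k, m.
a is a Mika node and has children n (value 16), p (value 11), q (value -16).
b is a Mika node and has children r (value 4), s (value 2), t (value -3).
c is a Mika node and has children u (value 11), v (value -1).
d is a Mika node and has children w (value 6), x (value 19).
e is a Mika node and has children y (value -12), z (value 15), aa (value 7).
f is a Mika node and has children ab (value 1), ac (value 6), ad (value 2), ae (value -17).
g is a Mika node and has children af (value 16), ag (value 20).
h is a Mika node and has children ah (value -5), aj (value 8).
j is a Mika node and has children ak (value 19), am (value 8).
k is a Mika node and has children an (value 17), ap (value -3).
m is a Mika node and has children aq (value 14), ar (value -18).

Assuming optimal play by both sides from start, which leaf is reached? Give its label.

v

a (Mika): min(16, 11, -16) = -16
b (Mika): min(4, 2, -3) = -3
c (Mika): min(11, -1) = -1
P (Bob): max(-16, -3, -1) = -1
d (Mika): min(6, 19) = 6
e (Mika): min(-12, 15, 7) = -12
Q (Bob): max(6, -12) = 6
f (Mika): min(1, 6, 2, -17) = -17
g (Mika): min(16, 20) = 16
h (Mika): min(-5, 8) = -5
R (Bob): max(-17, 16, -5) = 16
j (Mika): min(19, 8) = 8
k (Mika): min(17, -3) = -3
m (Mika): min(14, -18) = -18
S (Bob): max(8, -3, -18) = 8
start (Mika): min(-1, 6, 16, 8) = -1
At start, Mika picks P (lowest: -1).
At P, Bob picks c (highest: -1).
At c, Mika picks v (lowest: -1).
Terminal value -1.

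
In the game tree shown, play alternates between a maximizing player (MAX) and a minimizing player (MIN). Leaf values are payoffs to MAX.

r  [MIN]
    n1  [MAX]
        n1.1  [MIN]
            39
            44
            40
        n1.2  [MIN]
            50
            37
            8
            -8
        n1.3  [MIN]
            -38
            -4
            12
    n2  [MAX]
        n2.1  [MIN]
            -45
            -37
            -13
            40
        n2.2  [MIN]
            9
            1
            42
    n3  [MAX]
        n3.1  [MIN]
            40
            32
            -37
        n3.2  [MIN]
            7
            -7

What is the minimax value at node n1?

39

n1.1 (MIN): min(39, 44, 40) = 39
n1.2 (MIN): min(50, 37, 8, -8) = -8
n1.3 (MIN): min(-38, -4, 12) = -38
n1 (MAX): max(39, -8, -38) = 39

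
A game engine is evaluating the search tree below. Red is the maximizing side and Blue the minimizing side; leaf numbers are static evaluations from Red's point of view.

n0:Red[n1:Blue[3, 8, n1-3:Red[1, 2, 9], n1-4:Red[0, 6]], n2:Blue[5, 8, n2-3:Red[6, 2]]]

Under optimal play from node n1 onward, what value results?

3

n1-3 (Red): max(1, 2, 9) = 9
n1-4 (Red): max(0, 6) = 6
n1 (Blue): min(3, 8, 9, 6) = 3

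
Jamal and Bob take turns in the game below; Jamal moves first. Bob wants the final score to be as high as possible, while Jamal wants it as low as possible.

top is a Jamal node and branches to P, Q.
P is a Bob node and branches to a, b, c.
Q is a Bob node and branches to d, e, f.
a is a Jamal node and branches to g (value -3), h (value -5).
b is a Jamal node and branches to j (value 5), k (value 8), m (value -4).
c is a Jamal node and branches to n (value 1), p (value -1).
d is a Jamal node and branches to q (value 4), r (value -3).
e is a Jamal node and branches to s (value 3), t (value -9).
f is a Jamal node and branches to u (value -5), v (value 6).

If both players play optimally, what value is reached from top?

a (Jamal): min(-3, -5) = -5
b (Jamal): min(5, 8, -4) = -4
c (Jamal): min(1, -1) = -1
P (Bob): max(-5, -4, -1) = -1
d (Jamal): min(4, -3) = -3
e (Jamal): min(3, -9) = -9
f (Jamal): min(-5, 6) = -5
Q (Bob): max(-3, -9, -5) = -3
top (Jamal): min(-1, -3) = -3

-3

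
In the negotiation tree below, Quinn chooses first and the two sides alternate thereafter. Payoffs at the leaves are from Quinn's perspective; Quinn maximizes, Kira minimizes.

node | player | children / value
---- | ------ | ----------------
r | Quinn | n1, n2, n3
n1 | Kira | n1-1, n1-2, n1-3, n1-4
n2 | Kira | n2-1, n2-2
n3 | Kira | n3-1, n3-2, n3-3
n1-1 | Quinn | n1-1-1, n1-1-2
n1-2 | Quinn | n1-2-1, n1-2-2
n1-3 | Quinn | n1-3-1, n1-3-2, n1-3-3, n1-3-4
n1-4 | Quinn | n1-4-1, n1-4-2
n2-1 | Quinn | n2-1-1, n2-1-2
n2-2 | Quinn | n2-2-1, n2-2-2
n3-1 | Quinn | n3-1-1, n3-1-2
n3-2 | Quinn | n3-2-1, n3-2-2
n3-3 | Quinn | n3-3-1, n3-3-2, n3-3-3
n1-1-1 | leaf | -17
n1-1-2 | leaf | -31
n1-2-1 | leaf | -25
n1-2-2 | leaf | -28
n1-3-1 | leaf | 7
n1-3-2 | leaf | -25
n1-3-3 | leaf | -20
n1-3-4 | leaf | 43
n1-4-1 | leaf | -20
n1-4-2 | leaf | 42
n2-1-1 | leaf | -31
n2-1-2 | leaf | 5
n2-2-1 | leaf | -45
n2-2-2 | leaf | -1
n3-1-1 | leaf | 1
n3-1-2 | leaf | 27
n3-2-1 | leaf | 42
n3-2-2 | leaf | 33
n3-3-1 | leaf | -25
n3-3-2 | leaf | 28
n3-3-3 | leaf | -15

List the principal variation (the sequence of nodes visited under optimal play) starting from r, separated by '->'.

n1-1 (Quinn): max(-17, -31) = -17
n1-2 (Quinn): max(-25, -28) = -25
n1-3 (Quinn): max(7, -25, -20, 43) = 43
n1-4 (Quinn): max(-20, 42) = 42
n1 (Kira): min(-17, -25, 43, 42) = -25
n2-1 (Quinn): max(-31, 5) = 5
n2-2 (Quinn): max(-45, -1) = -1
n2 (Kira): min(5, -1) = -1
n3-1 (Quinn): max(1, 27) = 27
n3-2 (Quinn): max(42, 33) = 42
n3-3 (Quinn): max(-25, 28, -15) = 28
n3 (Kira): min(27, 42, 28) = 27
r (Quinn): max(-25, -1, 27) = 27
At r, Quinn picks n3 (highest: 27).
At n3, Kira picks n3-1 (lowest: 27).
At n3-1, Quinn picks n3-1-2 (highest: 27).
Terminal value 27.

r -> n3 -> n3-1 -> n3-1-2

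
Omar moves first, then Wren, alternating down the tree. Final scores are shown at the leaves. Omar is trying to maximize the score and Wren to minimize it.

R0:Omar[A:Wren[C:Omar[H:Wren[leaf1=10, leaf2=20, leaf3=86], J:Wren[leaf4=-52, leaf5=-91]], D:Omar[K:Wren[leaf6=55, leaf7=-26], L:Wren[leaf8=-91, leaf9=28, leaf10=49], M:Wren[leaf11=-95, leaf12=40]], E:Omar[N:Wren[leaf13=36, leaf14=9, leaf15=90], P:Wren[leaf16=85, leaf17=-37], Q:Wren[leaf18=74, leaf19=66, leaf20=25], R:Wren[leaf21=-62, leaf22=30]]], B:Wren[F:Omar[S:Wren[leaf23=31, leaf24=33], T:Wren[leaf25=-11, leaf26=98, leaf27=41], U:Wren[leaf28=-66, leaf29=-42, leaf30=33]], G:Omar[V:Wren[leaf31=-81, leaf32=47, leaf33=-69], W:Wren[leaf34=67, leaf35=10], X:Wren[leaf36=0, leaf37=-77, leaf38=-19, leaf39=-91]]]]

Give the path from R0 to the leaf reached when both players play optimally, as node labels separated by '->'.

R0 -> B -> G -> W -> leaf35

H (Wren): min(10, 20, 86) = 10
J (Wren): min(-52, -91) = -91
C (Omar): max(10, -91) = 10
K (Wren): min(55, -26) = -26
L (Wren): min(-91, 28, 49) = -91
M (Wren): min(-95, 40) = -95
D (Omar): max(-26, -91, -95) = -26
N (Wren): min(36, 9, 90) = 9
P (Wren): min(85, -37) = -37
Q (Wren): min(74, 66, 25) = 25
R (Wren): min(-62, 30) = -62
E (Omar): max(9, -37, 25, -62) = 25
A (Wren): min(10, -26, 25) = -26
S (Wren): min(31, 33) = 31
T (Wren): min(-11, 98, 41) = -11
U (Wren): min(-66, -42, 33) = -66
F (Omar): max(31, -11, -66) = 31
V (Wren): min(-81, 47, -69) = -81
W (Wren): min(67, 10) = 10
X (Wren): min(0, -77, -19, -91) = -91
G (Omar): max(-81, 10, -91) = 10
B (Wren): min(31, 10) = 10
R0 (Omar): max(-26, 10) = 10
At R0, Omar picks B (highest: 10).
At B, Wren picks G (lowest: 10).
At G, Omar picks W (highest: 10).
At W, Wren picks leaf35 (lowest: 10).
Terminal value 10.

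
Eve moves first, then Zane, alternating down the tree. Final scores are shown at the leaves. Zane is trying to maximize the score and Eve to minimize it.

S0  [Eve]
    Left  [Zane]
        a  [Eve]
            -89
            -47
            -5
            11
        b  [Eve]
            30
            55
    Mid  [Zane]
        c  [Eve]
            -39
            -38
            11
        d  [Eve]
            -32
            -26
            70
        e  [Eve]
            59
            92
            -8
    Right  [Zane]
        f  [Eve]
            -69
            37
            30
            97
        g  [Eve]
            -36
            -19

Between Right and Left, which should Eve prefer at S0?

f (Eve): min(-69, 37, 30, 97) = -69
g (Eve): min(-36, -19) = -36
Right (Zane): max(-69, -36) = -36
a (Eve): min(-89, -47, -5, 11) = -89
b (Eve): min(30, 55) = 30
Left (Zane): max(-89, 30) = 30
Eve prefers the lower value; Right=-36, Left=30. Right is better since -36 < 30.

Right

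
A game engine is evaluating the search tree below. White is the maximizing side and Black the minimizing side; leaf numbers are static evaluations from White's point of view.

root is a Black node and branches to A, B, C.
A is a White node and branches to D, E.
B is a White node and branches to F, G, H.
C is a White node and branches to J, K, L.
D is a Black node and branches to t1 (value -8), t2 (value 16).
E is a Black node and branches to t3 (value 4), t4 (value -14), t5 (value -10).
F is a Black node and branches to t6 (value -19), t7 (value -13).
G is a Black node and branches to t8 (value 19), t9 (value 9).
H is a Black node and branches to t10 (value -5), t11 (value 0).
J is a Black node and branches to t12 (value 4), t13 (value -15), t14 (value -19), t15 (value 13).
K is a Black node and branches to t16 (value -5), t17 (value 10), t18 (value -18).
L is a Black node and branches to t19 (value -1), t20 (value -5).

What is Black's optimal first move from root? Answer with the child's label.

A

D (Black): min(-8, 16) = -8
E (Black): min(4, -14, -10) = -14
A (White): max(-8, -14) = -8
F (Black): min(-19, -13) = -19
G (Black): min(19, 9) = 9
H (Black): min(-5, 0) = -5
B (White): max(-19, 9, -5) = 9
J (Black): min(4, -15, -19, 13) = -19
K (Black): min(-5, 10, -18) = -18
L (Black): min(-1, -5) = -5
C (White): max(-19, -18, -5) = -5
root (Black): min(-8, 9, -5) = -8
Black at root wants the lowest of {A=-8, B=9, C=-5}, so chooses A.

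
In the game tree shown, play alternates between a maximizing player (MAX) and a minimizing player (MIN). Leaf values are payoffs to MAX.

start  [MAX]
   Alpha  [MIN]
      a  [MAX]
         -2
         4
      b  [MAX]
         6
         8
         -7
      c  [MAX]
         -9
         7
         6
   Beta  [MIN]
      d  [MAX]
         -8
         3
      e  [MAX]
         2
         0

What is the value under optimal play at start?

4

a (MAX): max(-2, 4) = 4
b (MAX): max(6, 8, -7) = 8
c (MAX): max(-9, 7, 6) = 7
Alpha (MIN): min(4, 8, 7) = 4
d (MAX): max(-8, 3) = 3
e (MAX): max(2, 0) = 2
Beta (MIN): min(3, 2) = 2
start (MAX): max(4, 2) = 4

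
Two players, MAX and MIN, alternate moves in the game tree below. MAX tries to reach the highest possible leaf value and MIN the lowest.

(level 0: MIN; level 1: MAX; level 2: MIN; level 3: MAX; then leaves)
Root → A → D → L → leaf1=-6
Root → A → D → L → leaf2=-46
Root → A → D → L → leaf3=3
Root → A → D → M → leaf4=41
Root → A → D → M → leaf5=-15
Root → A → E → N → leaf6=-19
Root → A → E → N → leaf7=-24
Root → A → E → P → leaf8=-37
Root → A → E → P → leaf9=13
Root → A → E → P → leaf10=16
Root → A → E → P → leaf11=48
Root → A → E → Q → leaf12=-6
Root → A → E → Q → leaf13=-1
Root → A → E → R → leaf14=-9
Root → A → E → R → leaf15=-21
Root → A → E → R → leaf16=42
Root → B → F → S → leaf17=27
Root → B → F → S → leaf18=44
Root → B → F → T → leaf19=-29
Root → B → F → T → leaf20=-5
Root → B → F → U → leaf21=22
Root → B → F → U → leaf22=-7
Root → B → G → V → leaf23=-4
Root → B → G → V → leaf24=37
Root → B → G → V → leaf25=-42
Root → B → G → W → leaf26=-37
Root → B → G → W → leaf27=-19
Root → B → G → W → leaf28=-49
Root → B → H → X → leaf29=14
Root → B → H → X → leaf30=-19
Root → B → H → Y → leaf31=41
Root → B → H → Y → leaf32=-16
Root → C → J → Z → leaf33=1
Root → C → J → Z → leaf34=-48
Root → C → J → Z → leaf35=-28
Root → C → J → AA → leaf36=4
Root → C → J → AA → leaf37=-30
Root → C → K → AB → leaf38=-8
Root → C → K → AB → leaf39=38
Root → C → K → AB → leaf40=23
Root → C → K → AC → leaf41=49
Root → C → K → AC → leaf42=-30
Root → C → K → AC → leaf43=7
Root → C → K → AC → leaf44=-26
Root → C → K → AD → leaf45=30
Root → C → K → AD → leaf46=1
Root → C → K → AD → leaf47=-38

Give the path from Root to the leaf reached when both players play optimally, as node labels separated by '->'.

Root -> A -> D -> L -> leaf3

L (MAX): max(-6, -46, 3) = 3
M (MAX): max(41, -15) = 41
D (MIN): min(3, 41) = 3
N (MAX): max(-19, -24) = -19
P (MAX): max(-37, 13, 16, 48) = 48
Q (MAX): max(-6, -1) = -1
R (MAX): max(-9, -21, 42) = 42
E (MIN): min(-19, 48, -1, 42) = -19
A (MAX): max(3, -19) = 3
S (MAX): max(27, 44) = 44
T (MAX): max(-29, -5) = -5
U (MAX): max(22, -7) = 22
F (MIN): min(44, -5, 22) = -5
V (MAX): max(-4, 37, -42) = 37
W (MAX): max(-37, -19, -49) = -19
G (MIN): min(37, -19) = -19
X (MAX): max(14, -19) = 14
Y (MAX): max(41, -16) = 41
H (MIN): min(14, 41) = 14
B (MAX): max(-5, -19, 14) = 14
Z (MAX): max(1, -48, -28) = 1
AA (MAX): max(4, -30) = 4
J (MIN): min(1, 4) = 1
AB (MAX): max(-8, 38, 23) = 38
AC (MAX): max(49, -30, 7, -26) = 49
AD (MAX): max(30, 1, -38) = 30
K (MIN): min(38, 49, 30) = 30
C (MAX): max(1, 30) = 30
Root (MIN): min(3, 14, 30) = 3
At Root, MIN picks A (lowest: 3).
At A, MAX picks D (highest: 3).
At D, MIN picks L (lowest: 3).
At L, MAX picks leaf3 (highest: 3).
Terminal value 3.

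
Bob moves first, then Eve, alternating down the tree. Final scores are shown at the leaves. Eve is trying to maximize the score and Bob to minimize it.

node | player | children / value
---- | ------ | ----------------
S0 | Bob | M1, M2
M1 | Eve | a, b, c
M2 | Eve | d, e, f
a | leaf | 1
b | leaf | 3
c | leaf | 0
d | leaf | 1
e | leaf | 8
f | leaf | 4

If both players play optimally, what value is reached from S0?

M1 (Eve): max(1, 3, 0) = 3
M2 (Eve): max(1, 8, 4) = 8
S0 (Bob): min(3, 8) = 3

3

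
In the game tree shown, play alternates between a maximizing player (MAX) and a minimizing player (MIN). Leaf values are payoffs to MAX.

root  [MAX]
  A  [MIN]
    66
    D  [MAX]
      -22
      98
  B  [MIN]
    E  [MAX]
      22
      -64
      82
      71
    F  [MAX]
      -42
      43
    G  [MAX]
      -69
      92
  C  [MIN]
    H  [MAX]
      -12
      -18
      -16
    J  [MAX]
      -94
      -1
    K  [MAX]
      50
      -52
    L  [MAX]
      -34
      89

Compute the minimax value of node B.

43

E (MAX): max(22, -64, 82, 71) = 82
F (MAX): max(-42, 43) = 43
G (MAX): max(-69, 92) = 92
B (MIN): min(82, 43, 92) = 43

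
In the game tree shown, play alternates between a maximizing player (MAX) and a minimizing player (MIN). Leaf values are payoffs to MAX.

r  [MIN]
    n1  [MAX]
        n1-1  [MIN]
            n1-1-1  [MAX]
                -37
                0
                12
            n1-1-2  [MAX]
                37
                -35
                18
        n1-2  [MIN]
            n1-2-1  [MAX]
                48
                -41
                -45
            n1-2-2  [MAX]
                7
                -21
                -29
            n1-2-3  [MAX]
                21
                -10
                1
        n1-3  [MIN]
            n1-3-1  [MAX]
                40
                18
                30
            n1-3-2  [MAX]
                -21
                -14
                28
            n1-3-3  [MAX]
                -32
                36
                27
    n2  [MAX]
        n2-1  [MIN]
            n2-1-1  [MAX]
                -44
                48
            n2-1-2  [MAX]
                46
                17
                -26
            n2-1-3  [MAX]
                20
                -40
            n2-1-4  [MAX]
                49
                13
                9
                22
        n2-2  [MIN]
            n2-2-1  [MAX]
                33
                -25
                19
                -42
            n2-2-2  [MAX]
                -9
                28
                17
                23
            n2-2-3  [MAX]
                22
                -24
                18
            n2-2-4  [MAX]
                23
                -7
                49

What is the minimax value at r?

n1-1-1 (MAX): max(-37, 0, 12) = 12
n1-1-2 (MAX): max(37, -35, 18) = 37
n1-1 (MIN): min(12, 37) = 12
n1-2-1 (MAX): max(48, -41, -45) = 48
n1-2-2 (MAX): max(7, -21, -29) = 7
n1-2-3 (MAX): max(21, -10, 1) = 21
n1-2 (MIN): min(48, 7, 21) = 7
n1-3-1 (MAX): max(40, 18, 30) = 40
n1-3-2 (MAX): max(-21, -14, 28) = 28
n1-3-3 (MAX): max(-32, 36, 27) = 36
n1-3 (MIN): min(40, 28, 36) = 28
n1 (MAX): max(12, 7, 28) = 28
n2-1-1 (MAX): max(-44, 48) = 48
n2-1-2 (MAX): max(46, 17, -26) = 46
n2-1-3 (MAX): max(20, -40) = 20
n2-1-4 (MAX): max(49, 13, 9, 22) = 49
n2-1 (MIN): min(48, 46, 20, 49) = 20
n2-2-1 (MAX): max(33, -25, 19, -42) = 33
n2-2-2 (MAX): max(-9, 28, 17, 23) = 28
n2-2-3 (MAX): max(22, -24, 18) = 22
n2-2-4 (MAX): max(23, -7, 49) = 49
n2-2 (MIN): min(33, 28, 22, 49) = 22
n2 (MAX): max(20, 22) = 22
r (MIN): min(28, 22) = 22

22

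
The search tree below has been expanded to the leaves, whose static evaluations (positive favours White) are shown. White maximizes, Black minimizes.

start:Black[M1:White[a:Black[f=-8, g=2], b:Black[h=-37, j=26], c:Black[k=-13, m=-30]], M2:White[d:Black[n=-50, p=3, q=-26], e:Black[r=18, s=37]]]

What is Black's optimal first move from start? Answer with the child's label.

M1

a (Black): min(-8, 2) = -8
b (Black): min(-37, 26) = -37
c (Black): min(-13, -30) = -30
M1 (White): max(-8, -37, -30) = -8
d (Black): min(-50, 3, -26) = -50
e (Black): min(18, 37) = 18
M2 (White): max(-50, 18) = 18
start (Black): min(-8, 18) = -8
Black at start wants the lowest of {M1=-8, M2=18}, so chooses M1.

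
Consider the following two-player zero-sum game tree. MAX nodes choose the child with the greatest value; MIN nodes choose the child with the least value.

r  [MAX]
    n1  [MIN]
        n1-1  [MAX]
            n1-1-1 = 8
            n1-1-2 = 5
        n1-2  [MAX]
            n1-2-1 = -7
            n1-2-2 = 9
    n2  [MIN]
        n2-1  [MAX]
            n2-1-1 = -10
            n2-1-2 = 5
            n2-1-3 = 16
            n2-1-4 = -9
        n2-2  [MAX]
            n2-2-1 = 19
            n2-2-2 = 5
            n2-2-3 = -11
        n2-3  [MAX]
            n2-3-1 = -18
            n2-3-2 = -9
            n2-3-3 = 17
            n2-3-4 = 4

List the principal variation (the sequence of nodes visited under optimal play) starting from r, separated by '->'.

r -> n2 -> n2-1 -> n2-1-3

n1-1 (MAX): max(8, 5) = 8
n1-2 (MAX): max(-7, 9) = 9
n1 (MIN): min(8, 9) = 8
n2-1 (MAX): max(-10, 5, 16, -9) = 16
n2-2 (MAX): max(19, 5, -11) = 19
n2-3 (MAX): max(-18, -9, 17, 4) = 17
n2 (MIN): min(16, 19, 17) = 16
r (MAX): max(8, 16) = 16
At r, MAX picks n2 (highest: 16).
At n2, MIN picks n2-1 (lowest: 16).
At n2-1, MAX picks n2-1-3 (highest: 16).
Terminal value 16.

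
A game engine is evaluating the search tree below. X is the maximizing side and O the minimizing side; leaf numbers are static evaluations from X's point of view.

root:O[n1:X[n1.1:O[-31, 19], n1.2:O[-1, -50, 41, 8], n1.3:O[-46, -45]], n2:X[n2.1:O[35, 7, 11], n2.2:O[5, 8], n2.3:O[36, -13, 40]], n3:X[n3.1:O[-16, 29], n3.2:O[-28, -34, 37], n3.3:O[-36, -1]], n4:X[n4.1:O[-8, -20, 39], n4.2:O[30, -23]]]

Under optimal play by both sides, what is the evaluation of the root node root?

n1.1 (O): min(-31, 19) = -31
n1.2 (O): min(-1, -50, 41, 8) = -50
n1.3 (O): min(-46, -45) = -46
n1 (X): max(-31, -50, -46) = -31
n2.1 (O): min(35, 7, 11) = 7
n2.2 (O): min(5, 8) = 5
n2.3 (O): min(36, -13, 40) = -13
n2 (X): max(7, 5, -13) = 7
n3.1 (O): min(-16, 29) = -16
n3.2 (O): min(-28, -34, 37) = -34
n3.3 (O): min(-36, -1) = -36
n3 (X): max(-16, -34, -36) = -16
n4.1 (O): min(-8, -20, 39) = -20
n4.2 (O): min(30, -23) = -23
n4 (X): max(-20, -23) = -20
root (O): min(-31, 7, -16, -20) = -31

-31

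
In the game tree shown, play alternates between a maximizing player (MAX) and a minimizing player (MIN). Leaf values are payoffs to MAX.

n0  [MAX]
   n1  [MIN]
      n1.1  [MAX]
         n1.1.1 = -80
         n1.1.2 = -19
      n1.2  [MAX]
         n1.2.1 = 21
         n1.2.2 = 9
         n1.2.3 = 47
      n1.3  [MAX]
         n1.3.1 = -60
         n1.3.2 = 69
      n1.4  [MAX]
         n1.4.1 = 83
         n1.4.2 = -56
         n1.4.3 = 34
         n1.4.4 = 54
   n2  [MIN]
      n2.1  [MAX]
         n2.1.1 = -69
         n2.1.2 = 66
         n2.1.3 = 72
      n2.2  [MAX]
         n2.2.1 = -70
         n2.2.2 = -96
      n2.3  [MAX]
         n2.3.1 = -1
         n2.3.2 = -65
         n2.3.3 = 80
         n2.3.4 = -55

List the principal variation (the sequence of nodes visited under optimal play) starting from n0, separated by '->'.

n1.1 (MAX): max(-80, -19) = -19
n1.2 (MAX): max(21, 9, 47) = 47
n1.3 (MAX): max(-60, 69) = 69
n1.4 (MAX): max(83, -56, 34, 54) = 83
n1 (MIN): min(-19, 47, 69, 83) = -19
n2.1 (MAX): max(-69, 66, 72) = 72
n2.2 (MAX): max(-70, -96) = -70
n2.3 (MAX): max(-1, -65, 80, -55) = 80
n2 (MIN): min(72, -70, 80) = -70
n0 (MAX): max(-19, -70) = -19
At n0, MAX picks n1 (highest: -19).
At n1, MIN picks n1.1 (lowest: -19).
At n1.1, MAX picks n1.1.2 (highest: -19).
Terminal value -19.

n0 -> n1 -> n1.1 -> n1.1.2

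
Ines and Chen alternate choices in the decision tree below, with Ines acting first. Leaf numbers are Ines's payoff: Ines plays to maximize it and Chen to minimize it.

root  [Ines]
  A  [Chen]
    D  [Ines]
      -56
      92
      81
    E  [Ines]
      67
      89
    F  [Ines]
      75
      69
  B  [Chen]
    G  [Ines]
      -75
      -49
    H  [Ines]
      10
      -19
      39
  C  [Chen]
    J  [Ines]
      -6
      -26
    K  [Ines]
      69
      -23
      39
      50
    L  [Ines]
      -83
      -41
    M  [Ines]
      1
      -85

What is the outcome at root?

D (Ines): max(-56, 92, 81) = 92
E (Ines): max(67, 89) = 89
F (Ines): max(75, 69) = 75
A (Chen): min(92, 89, 75) = 75
G (Ines): max(-75, -49) = -49
H (Ines): max(10, -19, 39) = 39
B (Chen): min(-49, 39) = -49
J (Ines): max(-6, -26) = -6
K (Ines): max(69, -23, 39, 50) = 69
L (Ines): max(-83, -41) = -41
M (Ines): max(1, -85) = 1
C (Chen): min(-6, 69, -41, 1) = -41
root (Ines): max(75, -49, -41) = 75

75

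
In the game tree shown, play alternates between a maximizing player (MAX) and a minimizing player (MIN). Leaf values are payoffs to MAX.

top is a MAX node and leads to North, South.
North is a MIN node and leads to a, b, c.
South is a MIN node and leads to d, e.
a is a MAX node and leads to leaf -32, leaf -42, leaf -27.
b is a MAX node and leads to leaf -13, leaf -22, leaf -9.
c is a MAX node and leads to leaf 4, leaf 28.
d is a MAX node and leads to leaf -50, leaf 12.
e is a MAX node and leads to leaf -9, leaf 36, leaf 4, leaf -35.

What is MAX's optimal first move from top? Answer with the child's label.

a (MAX): max(-32, -42, -27) = -27
b (MAX): max(-13, -22, -9) = -9
c (MAX): max(4, 28) = 28
North (MIN): min(-27, -9, 28) = -27
d (MAX): max(-50, 12) = 12
e (MAX): max(-9, 36, 4, -35) = 36
South (MIN): min(12, 36) = 12
top (MAX): max(-27, 12) = 12
MAX at top wants the highest of {North=-27, South=12}, so chooses South.

South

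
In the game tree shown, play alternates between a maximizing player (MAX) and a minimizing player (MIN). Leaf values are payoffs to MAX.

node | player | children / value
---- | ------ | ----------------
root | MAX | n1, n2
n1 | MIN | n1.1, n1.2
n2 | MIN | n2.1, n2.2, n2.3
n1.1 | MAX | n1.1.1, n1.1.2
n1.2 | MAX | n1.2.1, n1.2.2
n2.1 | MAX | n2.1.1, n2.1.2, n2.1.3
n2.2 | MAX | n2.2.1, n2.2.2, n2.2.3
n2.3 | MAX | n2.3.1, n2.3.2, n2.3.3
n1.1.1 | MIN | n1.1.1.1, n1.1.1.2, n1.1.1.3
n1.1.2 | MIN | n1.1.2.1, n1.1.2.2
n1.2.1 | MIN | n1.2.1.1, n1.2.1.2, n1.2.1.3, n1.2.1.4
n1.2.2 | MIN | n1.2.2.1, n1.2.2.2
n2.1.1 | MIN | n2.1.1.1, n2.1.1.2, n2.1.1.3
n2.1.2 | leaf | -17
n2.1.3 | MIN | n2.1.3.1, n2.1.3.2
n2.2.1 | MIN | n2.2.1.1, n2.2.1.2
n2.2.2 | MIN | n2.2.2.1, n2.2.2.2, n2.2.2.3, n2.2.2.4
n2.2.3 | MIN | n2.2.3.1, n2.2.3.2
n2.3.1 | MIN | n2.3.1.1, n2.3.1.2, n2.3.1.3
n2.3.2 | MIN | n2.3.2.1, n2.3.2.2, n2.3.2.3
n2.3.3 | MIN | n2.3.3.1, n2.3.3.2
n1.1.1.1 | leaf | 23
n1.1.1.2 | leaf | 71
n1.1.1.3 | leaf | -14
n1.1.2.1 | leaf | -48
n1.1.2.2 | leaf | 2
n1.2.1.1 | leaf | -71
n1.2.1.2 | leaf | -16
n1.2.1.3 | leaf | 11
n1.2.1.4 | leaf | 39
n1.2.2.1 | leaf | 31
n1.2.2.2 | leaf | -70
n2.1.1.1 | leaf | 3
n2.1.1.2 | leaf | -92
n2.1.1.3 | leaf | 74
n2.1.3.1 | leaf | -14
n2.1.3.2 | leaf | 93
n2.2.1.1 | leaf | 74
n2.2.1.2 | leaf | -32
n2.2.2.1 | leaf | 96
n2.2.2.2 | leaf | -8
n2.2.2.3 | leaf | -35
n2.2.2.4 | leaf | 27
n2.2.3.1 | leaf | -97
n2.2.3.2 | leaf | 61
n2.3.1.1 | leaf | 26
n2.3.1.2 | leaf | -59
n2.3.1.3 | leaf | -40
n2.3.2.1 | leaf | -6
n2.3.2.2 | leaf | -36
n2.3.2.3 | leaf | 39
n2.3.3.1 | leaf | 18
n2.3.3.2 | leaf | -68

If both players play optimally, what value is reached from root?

-36

n1.1.1 (MIN): min(23, 71, -14) = -14
n1.1.2 (MIN): min(-48, 2) = -48
n1.1 (MAX): max(-14, -48) = -14
n1.2.1 (MIN): min(-71, -16, 11, 39) = -71
n1.2.2 (MIN): min(31, -70) = -70
n1.2 (MAX): max(-71, -70) = -70
n1 (MIN): min(-14, -70) = -70
n2.1.1 (MIN): min(3, -92, 74) = -92
n2.1.3 (MIN): min(-14, 93) = -14
n2.1 (MAX): max(-92, -17, -14) = -14
n2.2.1 (MIN): min(74, -32) = -32
n2.2.2 (MIN): min(96, -8, -35, 27) = -35
n2.2.3 (MIN): min(-97, 61) = -97
n2.2 (MAX): max(-32, -35, -97) = -32
n2.3.1 (MIN): min(26, -59, -40) = -59
n2.3.2 (MIN): min(-6, -36, 39) = -36
n2.3.3 (MIN): min(18, -68) = -68
n2.3 (MAX): max(-59, -36, -68) = -36
n2 (MIN): min(-14, -32, -36) = -36
root (MAX): max(-70, -36) = -36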